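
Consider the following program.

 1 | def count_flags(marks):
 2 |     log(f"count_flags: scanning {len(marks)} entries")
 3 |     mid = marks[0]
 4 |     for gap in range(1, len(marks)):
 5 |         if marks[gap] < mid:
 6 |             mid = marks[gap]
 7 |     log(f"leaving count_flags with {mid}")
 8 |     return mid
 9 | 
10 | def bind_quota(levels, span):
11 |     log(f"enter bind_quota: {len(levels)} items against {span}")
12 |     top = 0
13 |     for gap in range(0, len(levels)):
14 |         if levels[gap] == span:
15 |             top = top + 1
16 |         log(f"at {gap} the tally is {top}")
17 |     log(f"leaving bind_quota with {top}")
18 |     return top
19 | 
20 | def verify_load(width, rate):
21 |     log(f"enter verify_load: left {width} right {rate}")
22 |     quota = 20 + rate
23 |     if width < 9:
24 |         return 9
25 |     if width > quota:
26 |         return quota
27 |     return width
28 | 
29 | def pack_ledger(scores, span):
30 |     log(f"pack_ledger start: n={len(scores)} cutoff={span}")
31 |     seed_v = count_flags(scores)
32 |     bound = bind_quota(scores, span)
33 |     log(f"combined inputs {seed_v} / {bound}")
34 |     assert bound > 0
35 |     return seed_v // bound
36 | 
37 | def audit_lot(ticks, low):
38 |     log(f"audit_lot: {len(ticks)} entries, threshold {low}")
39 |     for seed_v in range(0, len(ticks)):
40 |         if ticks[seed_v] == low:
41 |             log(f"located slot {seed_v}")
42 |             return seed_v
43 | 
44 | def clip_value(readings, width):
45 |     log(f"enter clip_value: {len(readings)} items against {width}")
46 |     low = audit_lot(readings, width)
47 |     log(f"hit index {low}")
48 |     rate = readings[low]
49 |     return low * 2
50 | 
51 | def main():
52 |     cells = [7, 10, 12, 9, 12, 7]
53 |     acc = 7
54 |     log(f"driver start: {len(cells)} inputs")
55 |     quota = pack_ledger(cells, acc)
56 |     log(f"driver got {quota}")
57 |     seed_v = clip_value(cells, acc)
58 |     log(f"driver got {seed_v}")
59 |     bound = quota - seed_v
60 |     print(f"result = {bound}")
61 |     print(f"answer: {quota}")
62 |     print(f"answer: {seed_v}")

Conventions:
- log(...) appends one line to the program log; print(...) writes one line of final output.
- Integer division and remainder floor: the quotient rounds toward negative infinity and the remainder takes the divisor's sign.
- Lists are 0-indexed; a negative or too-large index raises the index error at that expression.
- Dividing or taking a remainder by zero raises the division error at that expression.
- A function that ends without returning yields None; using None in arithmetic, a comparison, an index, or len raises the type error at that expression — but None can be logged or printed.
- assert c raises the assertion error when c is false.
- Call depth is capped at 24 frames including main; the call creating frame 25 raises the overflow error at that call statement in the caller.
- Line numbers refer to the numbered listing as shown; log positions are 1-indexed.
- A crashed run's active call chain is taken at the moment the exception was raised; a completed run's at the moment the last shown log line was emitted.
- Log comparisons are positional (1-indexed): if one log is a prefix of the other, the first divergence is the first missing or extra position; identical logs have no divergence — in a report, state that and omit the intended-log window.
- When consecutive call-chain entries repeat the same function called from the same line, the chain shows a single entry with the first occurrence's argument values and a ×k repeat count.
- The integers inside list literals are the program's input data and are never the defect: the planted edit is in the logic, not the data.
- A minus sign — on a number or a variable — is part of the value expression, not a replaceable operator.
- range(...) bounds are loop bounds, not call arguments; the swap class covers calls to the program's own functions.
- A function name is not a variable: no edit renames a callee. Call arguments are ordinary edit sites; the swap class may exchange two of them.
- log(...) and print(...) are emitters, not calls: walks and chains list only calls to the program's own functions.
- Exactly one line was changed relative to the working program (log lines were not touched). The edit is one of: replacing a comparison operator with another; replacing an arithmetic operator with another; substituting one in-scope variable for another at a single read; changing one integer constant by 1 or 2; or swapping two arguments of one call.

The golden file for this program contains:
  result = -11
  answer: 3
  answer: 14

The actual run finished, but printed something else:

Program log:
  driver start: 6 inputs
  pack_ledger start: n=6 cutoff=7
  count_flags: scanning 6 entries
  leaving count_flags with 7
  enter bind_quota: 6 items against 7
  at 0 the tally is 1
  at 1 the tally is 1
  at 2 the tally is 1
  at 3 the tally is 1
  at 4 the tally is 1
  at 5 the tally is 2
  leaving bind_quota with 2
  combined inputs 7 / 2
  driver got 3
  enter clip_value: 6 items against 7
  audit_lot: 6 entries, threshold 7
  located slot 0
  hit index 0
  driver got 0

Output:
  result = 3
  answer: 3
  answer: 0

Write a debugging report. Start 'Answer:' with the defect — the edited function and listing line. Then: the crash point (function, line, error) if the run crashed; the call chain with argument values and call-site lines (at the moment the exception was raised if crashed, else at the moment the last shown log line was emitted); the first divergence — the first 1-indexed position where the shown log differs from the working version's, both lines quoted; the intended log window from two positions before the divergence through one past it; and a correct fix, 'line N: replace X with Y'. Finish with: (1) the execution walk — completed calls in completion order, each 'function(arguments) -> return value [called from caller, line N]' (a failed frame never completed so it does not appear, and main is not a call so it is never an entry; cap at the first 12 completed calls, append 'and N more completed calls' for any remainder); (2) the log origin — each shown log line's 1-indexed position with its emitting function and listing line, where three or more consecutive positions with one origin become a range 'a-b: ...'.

Answer: the defect is in clip_value at line 49.
Core observation: The earliest visible damage is log position 19 — 'driver got 0' rather than the intended 'driver got 14'.
Call chain: main.
First divergence: position 19; shown 'driver got 0' vs intended 'driver got 14'.
Intended log window:
  17: located slot 0
  18: hit index 0
  19: driver got 14
Execution walk:
  count_flags([7, 10, 12, 9, 12, 7]) -> 7  [called from pack_ledger, line 31]
  bind_quota([7, 10, 12, 9, 12, 7], 7) -> 2  [called from pack_ledger, line 32]
  pack_ledger([7, 10, 12, 9, 12, 7], 7) -> 3  [called from main, line 55]
  audit_lot([7, 10, 12, 9, 12, 7], 7) -> 0  [called from clip_value, line 46]
  clip_value([7, 10, 12, 9, 12, 7], 7) -> 0  [called from main, line 57]
Log origins:
  1: emitted by main (line 54)
  2: emitted by pack_ledger (line 30)
  3: emitted by count_flags (line 2)
  4: emitted by count_flags (line 7)
  5: emitted by bind_quota (line 11)
  6-11: emitted by bind_quota (line 16)
  12: emitted by bind_quota (line 17)
  13: emitted by pack_ledger (line 33)
  14: emitted by main (line 56)
  15: emitted by clip_value (line 45)
  16: emitted by audit_lot (line 38)
  17: emitted by audit_lot (line 41)
  18: emitted by clip_value (line 47)
  19: emitted by main (line 58)
A correct fix: line 49: replace `low` with `rate`.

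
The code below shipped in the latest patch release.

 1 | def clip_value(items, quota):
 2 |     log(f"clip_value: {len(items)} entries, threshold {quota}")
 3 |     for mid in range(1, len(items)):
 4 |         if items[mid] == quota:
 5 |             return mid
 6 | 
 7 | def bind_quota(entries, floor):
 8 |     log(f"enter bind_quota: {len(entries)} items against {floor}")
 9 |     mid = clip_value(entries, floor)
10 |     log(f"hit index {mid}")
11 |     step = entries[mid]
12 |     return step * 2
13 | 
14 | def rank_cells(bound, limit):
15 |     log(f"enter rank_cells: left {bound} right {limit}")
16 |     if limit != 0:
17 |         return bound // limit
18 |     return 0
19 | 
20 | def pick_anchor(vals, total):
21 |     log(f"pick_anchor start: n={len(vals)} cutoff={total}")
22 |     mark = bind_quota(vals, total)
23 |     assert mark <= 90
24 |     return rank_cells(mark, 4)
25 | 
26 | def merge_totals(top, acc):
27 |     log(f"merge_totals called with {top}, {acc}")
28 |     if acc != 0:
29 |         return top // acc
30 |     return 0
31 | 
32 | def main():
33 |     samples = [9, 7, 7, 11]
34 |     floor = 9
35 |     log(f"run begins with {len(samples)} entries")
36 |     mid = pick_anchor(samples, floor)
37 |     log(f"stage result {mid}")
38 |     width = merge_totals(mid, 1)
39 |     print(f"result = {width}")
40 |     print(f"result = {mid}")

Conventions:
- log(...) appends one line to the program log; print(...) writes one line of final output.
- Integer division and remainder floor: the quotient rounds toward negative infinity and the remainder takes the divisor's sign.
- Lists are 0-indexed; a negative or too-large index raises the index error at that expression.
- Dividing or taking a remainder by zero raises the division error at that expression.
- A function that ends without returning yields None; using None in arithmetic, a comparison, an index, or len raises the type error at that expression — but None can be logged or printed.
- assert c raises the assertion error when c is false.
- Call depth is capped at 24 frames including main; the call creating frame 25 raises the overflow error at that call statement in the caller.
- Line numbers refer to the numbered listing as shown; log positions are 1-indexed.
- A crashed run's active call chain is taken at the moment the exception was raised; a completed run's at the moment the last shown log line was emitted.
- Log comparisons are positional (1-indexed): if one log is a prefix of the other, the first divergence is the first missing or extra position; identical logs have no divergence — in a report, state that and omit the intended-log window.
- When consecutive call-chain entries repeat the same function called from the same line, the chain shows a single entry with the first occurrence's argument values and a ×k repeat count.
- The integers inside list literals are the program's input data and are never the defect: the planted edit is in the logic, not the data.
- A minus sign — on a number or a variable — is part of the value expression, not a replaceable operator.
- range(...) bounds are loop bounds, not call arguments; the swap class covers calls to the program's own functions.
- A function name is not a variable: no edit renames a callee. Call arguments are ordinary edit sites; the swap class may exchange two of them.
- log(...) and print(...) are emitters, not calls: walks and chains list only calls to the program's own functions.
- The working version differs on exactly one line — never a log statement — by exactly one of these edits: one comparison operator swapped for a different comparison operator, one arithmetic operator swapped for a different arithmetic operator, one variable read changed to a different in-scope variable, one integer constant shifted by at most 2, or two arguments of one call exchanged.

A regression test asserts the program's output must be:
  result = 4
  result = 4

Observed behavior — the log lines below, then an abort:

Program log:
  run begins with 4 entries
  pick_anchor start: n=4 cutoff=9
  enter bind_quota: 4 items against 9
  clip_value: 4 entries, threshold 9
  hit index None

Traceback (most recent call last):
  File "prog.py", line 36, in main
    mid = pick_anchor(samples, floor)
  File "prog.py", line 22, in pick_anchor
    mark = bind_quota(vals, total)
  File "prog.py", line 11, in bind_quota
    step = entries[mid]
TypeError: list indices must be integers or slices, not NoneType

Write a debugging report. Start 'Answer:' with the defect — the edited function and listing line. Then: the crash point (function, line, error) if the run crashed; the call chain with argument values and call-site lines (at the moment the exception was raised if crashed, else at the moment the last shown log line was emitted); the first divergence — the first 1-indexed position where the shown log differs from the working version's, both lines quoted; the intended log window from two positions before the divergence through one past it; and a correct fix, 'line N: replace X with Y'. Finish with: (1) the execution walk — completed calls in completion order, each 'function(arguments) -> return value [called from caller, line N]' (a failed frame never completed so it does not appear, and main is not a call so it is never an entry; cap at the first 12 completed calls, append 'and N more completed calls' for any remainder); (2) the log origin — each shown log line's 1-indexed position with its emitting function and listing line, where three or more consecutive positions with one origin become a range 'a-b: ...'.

Answer: the defect is in clip_value at line 3.
Key fact: The earliest visible damage is log position 5 — 'hit index None' rather than the intended 'hit index 0'.
Crash: bind_quota, line 11, TypeError.
Call chain: main -> pick_anchor([9, 7, 7, 11], 9) (called at line 36) -> bind_quota([9, 7, 7, 11], 9) (called at line 22).
First divergence: at position 5 the run shows 'hit index None' where the working version logs 'hit index 0'.
Intended log window:
  3: enter bind_quota: 4 items against 9
  4: clip_value: 4 entries, threshold 9
  5: hit index 0
  6: enter rank_cells: left 18 right 4
Execution walk:
  clip_value([9, 7, 7, 11], 9) -> None  [called from bind_quota, line 9]
Origin of each log line:
  1 — main, line 35
  2 — pick_anchor, line 21
  3 — bind_quota, line 8
  4 — clip_value, line 2
  5 — bind_quota, line 10
A correct fix: line 3: replace `1` with `0`.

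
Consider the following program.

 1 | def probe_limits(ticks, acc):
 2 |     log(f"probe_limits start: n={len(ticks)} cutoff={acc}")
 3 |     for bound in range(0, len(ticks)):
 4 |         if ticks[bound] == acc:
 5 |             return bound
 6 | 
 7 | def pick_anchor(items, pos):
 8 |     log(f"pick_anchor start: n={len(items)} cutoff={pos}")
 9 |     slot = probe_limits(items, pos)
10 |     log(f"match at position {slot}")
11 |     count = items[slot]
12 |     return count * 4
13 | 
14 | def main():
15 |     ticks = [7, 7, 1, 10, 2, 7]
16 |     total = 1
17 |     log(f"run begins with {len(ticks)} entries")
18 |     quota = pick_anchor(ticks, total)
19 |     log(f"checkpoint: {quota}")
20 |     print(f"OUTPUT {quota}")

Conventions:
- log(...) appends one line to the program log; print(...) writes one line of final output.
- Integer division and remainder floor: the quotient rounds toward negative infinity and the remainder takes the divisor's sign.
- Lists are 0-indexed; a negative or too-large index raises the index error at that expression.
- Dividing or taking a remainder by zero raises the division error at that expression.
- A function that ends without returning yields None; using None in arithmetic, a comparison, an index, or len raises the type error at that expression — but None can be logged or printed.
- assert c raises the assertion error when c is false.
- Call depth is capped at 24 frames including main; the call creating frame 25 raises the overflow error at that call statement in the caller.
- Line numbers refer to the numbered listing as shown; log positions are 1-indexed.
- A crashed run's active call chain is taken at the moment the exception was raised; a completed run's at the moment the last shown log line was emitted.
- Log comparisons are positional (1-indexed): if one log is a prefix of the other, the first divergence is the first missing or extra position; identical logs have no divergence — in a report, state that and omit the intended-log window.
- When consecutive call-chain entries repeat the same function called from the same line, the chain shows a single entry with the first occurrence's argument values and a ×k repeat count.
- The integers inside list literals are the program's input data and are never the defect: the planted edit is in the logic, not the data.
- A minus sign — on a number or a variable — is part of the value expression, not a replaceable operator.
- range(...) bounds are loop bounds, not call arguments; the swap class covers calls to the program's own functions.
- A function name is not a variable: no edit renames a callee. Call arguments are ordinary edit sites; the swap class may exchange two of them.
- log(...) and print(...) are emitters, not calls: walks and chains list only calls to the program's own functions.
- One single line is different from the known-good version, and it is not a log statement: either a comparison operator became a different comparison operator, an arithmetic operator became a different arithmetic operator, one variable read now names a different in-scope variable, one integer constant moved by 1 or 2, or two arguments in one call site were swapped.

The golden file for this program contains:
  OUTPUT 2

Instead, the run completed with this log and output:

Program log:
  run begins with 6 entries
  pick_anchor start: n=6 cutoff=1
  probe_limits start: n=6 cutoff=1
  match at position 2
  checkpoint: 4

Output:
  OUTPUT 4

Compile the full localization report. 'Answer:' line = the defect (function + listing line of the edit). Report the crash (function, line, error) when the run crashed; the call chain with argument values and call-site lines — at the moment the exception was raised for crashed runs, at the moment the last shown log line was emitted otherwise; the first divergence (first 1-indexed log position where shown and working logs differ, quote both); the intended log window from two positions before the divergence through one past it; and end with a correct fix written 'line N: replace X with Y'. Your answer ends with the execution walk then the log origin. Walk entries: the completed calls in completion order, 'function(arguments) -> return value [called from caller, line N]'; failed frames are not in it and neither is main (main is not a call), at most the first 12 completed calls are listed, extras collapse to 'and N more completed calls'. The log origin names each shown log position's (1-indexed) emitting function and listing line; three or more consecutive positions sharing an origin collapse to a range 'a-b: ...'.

Answer: the defect is in pick_anchor at line 12.
The tell: The log first diverges at position 5: the faulty run prints 'checkpoint: 4' where the working version prints 'checkpoint: 2'.
Call chain: main.
First divergence: position 5; shown 'checkpoint: 4' vs intended 'checkpoint: 2'.
Intended log window:
  3: probe_limits start: n=6 cutoff=1
  4: match at position 2
  5: checkpoint: 2
Execution walk:
  probe_limits([7, 7, 1, 10, 2, 7], 1) -> 2  [called from pick_anchor, line 9]
  pick_anchor([7, 7, 1, 10, 2, 7], 1) -> 4  [called from main, line 18]
Origin of each log line:
  1: from main, line 17
  2: from pick_anchor, line 8
  3: from probe_limits, line 2
  4: from pick_anchor, line 10
  5: from main, line 19
A correct fix: line 12: replace `4` with `2`.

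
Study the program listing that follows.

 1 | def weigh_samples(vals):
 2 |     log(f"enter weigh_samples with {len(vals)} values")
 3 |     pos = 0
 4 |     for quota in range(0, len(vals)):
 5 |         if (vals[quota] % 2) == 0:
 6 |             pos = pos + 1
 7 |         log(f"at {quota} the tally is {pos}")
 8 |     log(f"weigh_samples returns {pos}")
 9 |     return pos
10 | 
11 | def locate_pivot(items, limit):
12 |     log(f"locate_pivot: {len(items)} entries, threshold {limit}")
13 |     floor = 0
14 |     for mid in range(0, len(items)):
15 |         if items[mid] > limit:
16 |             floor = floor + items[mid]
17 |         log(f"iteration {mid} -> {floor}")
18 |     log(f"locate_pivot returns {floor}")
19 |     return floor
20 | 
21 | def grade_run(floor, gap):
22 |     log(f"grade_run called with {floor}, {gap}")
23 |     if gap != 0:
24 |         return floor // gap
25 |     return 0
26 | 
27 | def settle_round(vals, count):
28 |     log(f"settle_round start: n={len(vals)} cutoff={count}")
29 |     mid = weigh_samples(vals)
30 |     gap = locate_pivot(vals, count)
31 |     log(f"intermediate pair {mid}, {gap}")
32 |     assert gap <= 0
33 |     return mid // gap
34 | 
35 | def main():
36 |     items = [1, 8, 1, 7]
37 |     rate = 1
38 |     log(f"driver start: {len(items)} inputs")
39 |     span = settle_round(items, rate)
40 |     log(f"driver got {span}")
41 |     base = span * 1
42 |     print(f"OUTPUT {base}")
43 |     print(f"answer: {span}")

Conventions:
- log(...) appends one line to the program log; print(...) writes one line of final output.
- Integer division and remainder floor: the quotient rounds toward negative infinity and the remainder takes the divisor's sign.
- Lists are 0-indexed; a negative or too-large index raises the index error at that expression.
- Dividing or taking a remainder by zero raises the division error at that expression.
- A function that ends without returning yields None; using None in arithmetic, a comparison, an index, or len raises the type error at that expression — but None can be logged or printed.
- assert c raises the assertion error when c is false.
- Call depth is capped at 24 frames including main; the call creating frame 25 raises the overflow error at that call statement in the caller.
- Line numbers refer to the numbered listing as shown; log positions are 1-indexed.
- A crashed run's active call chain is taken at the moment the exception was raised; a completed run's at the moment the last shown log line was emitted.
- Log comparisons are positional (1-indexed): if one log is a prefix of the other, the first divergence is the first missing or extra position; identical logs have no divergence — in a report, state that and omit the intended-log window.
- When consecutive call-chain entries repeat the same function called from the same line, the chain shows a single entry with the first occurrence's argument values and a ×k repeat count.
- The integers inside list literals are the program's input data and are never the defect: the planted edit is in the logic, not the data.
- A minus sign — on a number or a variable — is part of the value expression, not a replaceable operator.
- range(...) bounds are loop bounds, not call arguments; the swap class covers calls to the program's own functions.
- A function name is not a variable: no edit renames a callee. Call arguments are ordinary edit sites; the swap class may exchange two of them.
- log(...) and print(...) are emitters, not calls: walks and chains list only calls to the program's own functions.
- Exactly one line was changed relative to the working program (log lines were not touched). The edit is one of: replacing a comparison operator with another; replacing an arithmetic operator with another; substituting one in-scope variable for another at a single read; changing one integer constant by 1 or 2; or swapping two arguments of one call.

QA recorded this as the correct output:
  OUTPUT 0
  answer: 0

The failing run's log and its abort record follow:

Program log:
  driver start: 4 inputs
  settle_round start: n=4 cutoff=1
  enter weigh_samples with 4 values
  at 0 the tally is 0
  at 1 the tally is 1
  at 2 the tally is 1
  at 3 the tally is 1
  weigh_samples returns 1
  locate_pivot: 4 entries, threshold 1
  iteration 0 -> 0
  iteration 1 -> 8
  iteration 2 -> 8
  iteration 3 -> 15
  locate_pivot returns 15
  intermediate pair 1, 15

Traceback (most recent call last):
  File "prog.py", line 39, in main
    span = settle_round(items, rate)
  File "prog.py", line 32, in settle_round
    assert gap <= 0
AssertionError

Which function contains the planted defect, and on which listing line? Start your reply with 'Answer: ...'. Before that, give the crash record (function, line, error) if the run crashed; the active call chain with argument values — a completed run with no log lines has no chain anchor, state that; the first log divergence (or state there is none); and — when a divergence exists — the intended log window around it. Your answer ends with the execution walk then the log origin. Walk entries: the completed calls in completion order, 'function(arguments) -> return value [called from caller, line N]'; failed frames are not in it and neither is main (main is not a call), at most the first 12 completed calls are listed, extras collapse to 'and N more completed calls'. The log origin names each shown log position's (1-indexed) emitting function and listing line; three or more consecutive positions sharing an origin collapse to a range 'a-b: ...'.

Answer: the defect is in settle_round at line 32.
Key fact: Only 15 log lines were emitted before the run died; the intended continuation was 'driver got 0'.
Crash: settle_round, line 32, AssertionError.
Call chain: main -> settle_round([1, 8, 1, 7], 1) (called at line 39).
First divergence: position 16 — after 15 matching lines the faulty run goes silent; intended next line 'driver got 0'.
Intended log window:
  14: locate_pivot returns 15
  15: intermediate pair 1, 15
  16: driver got 0
Execution walk:
  weigh_samples([1, 8, 1, 7]) -> 1  [called from settle_round, line 29]
  locate_pivot([1, 8, 1, 7], 1) -> 15  [called from settle_round, line 30]
Log origin:
  1: emitted by main (line 38)
  2: emitted by settle_round (line 28)
  3: emitted by weigh_samples (line 2)
  4-7: emitted by weigh_samples (line 7)
  8: emitted by weigh_samples (line 8)
  9: emitted by locate_pivot (line 12)
  10-13: emitted by locate_pivot (line 17)
  14: emitted by locate_pivot (line 18)
  15: emitted by settle_round (line 31)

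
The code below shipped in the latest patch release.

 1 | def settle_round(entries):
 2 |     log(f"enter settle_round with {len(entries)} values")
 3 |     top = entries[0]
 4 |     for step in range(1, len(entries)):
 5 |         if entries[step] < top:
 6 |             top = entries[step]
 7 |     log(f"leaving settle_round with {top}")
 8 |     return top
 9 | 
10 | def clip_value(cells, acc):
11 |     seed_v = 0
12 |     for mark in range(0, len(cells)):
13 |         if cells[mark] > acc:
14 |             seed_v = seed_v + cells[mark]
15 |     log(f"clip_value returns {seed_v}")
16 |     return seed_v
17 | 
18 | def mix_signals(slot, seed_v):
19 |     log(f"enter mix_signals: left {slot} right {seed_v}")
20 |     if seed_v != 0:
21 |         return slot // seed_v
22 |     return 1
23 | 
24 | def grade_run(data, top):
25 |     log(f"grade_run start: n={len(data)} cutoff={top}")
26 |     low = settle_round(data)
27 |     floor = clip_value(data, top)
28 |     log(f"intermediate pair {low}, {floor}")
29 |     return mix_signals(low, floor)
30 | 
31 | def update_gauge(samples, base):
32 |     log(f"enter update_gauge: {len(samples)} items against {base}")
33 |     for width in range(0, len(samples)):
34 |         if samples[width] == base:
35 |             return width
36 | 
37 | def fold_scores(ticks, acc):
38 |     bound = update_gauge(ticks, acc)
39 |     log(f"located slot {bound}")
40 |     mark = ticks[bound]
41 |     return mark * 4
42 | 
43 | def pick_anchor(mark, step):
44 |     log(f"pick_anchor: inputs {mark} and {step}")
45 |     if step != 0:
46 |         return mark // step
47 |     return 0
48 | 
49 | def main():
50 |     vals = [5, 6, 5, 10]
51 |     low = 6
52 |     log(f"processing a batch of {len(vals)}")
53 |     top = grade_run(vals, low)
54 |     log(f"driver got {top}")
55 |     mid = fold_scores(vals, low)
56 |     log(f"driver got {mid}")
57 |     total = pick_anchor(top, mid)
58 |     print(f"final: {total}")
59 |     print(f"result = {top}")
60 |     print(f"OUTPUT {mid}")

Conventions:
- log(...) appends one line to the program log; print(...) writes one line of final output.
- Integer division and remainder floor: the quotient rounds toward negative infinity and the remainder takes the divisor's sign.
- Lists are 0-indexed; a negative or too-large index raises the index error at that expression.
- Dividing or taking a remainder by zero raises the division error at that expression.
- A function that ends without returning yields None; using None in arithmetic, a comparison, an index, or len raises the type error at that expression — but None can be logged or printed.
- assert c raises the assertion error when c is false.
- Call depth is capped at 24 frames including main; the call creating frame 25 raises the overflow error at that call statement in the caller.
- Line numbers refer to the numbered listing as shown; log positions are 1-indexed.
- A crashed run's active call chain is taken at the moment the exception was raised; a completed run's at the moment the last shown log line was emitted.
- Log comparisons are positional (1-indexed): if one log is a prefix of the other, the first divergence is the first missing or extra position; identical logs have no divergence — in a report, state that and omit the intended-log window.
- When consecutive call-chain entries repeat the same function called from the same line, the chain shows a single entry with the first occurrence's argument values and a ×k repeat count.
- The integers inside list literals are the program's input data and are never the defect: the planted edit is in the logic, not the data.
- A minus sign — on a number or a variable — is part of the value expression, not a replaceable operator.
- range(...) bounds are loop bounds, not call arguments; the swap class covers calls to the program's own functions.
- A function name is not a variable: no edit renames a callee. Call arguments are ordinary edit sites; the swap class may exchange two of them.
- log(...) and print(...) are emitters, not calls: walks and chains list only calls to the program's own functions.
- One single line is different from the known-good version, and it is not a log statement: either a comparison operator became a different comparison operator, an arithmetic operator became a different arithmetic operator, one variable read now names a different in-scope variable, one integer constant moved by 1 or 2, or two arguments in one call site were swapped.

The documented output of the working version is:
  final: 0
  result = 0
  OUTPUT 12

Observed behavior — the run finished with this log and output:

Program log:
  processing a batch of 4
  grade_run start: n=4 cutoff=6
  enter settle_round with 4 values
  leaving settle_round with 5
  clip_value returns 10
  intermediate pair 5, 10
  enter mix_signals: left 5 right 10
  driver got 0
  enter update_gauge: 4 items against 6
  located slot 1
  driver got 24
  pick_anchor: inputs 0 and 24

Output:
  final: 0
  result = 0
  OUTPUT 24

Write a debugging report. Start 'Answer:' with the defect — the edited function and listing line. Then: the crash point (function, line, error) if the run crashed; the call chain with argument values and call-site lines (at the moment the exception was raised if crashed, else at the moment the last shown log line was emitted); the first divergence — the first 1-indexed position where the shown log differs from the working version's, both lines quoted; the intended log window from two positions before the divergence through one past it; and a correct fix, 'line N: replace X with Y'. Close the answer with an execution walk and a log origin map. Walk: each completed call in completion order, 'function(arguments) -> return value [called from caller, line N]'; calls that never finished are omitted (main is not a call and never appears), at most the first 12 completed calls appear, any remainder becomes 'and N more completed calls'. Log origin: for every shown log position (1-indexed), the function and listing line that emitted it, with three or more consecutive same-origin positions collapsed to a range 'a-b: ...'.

Answer: the defect is in fold_scores at line 41.
Core observation: The earliest visible damage is log position 11 — 'driver got 24' rather than the intended 'driver got 12'.
Call chain: main -> pick_anchor(0, 24) (called at line 57).
First divergence: at position 11 the run shows 'driver got 24' where the working version logs 'driver got 12'.
Intended log window:
  9: enter update_gauge: 4 items against 6
  10: located slot 1
  11: driver got 12
  12: pick_anchor: inputs 0 and 12
Execution walk:
  settle_round([5, 6, 5, 10]) -> 5  [called from grade_run, line 26]
  clip_value([5, 6, 5, 10], 6) -> 10  [called from grade_run, line 27]
  mix_signals(5, 10) -> 0  [called from grade_run, line 29]
  grade_run([5, 6, 5, 10], 6) -> 0  [called from main, line 53]
  update_gauge([5, 6, 5, 10], 6) -> 1  [called from fold_scores, line 38]
  fold_scores([5, 6, 5, 10], 6) -> 24  [called from main, line 55]
  pick_anchor(0, 24) -> 0  [called from main, line 57]
Origin of each log line:
  1: emitted by main (line 52)
  2: emitted by grade_run (line 25)
  3: emitted by settle_round (line 2)
  4: emitted by settle_round (line 7)
  5: emitted by clip_value (line 15)
  6: emitted by grade_run (line 28)
  7: emitted by mix_signals (line 19)
  8: emitted by main (line 54)
  9: emitted by update_gauge (line 32)
  10: emitted by fold_scores (line 39)
  11: emitted by main (line 56)
  12: emitted by pick_anchor (line 44)
A correct fix: line 41: replace `4` with `2`.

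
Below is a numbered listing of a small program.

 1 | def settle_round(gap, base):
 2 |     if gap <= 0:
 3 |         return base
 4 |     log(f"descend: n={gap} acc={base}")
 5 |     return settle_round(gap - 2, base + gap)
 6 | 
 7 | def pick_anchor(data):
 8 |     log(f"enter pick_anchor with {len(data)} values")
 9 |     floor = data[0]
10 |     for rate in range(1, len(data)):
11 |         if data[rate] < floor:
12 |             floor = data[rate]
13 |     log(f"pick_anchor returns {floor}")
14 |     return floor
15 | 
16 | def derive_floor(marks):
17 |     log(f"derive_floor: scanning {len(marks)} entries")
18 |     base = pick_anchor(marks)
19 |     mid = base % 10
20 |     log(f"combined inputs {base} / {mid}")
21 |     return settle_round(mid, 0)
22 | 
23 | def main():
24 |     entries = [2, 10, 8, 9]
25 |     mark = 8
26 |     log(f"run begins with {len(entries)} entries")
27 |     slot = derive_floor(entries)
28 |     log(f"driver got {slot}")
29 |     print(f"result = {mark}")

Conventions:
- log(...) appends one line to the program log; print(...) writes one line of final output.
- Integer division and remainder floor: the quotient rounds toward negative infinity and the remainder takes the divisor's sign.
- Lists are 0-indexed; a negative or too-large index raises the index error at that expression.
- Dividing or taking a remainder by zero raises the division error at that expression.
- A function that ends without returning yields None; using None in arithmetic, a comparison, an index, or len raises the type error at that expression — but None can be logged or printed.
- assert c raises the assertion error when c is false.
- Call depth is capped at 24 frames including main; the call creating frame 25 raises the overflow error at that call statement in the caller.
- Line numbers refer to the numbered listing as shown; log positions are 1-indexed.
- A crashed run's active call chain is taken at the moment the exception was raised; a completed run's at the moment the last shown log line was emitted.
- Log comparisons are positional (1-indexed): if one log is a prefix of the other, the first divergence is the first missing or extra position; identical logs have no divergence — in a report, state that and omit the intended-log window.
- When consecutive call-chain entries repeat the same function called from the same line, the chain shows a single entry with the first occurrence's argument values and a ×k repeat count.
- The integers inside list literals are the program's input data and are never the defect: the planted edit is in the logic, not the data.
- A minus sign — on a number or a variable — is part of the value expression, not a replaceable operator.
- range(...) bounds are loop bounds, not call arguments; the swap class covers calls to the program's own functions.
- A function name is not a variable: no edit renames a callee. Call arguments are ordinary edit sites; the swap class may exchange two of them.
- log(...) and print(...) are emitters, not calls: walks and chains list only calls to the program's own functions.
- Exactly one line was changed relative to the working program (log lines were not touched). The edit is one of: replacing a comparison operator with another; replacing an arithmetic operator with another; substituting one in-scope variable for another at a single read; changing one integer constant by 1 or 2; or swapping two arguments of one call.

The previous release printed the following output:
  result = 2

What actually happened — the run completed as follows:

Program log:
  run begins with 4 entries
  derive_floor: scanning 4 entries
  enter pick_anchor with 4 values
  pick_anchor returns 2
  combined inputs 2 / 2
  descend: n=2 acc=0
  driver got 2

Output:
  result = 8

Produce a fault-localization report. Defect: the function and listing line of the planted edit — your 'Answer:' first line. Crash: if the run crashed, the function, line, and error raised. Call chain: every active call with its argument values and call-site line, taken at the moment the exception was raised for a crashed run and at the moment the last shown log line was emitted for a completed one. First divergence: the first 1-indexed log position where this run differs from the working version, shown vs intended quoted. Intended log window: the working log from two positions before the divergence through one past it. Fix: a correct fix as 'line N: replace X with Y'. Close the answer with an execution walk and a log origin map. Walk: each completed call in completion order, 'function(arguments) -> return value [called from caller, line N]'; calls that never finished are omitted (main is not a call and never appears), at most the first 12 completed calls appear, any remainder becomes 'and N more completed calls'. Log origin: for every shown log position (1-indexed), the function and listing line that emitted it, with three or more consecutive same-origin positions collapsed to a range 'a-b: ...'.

Answer: the defect is in main at line 29.
Key fact: No log line changed; the fault shows up purely in the output.
Call chain: main.
First divergence: none — the logs agree in full.
Execution walk:
  pick_anchor([2, 10, 8, 9]) -> 2  [called from derive_floor, line 18]
  settle_round(0, 2) -> 2  [called from settle_round, line 5]
  settle_round(2, 0) -> 2  [called from derive_floor, line 21]
  derive_floor([2, 10, 8, 9]) -> 2  [called from main, line 27]
Log line origins:
  1: emitted by main (line 26)
  2: emitted by derive_floor (line 17)
  3: emitted by pick_anchor (line 8)
  4: emitted by pick_anchor (line 13)
  5: emitted by derive_floor (line 20)
  6: emitted by settle_round (line 4)
  7: emitted by main (line 28)
A correct fix: line 29: replace `mark` with `slot`.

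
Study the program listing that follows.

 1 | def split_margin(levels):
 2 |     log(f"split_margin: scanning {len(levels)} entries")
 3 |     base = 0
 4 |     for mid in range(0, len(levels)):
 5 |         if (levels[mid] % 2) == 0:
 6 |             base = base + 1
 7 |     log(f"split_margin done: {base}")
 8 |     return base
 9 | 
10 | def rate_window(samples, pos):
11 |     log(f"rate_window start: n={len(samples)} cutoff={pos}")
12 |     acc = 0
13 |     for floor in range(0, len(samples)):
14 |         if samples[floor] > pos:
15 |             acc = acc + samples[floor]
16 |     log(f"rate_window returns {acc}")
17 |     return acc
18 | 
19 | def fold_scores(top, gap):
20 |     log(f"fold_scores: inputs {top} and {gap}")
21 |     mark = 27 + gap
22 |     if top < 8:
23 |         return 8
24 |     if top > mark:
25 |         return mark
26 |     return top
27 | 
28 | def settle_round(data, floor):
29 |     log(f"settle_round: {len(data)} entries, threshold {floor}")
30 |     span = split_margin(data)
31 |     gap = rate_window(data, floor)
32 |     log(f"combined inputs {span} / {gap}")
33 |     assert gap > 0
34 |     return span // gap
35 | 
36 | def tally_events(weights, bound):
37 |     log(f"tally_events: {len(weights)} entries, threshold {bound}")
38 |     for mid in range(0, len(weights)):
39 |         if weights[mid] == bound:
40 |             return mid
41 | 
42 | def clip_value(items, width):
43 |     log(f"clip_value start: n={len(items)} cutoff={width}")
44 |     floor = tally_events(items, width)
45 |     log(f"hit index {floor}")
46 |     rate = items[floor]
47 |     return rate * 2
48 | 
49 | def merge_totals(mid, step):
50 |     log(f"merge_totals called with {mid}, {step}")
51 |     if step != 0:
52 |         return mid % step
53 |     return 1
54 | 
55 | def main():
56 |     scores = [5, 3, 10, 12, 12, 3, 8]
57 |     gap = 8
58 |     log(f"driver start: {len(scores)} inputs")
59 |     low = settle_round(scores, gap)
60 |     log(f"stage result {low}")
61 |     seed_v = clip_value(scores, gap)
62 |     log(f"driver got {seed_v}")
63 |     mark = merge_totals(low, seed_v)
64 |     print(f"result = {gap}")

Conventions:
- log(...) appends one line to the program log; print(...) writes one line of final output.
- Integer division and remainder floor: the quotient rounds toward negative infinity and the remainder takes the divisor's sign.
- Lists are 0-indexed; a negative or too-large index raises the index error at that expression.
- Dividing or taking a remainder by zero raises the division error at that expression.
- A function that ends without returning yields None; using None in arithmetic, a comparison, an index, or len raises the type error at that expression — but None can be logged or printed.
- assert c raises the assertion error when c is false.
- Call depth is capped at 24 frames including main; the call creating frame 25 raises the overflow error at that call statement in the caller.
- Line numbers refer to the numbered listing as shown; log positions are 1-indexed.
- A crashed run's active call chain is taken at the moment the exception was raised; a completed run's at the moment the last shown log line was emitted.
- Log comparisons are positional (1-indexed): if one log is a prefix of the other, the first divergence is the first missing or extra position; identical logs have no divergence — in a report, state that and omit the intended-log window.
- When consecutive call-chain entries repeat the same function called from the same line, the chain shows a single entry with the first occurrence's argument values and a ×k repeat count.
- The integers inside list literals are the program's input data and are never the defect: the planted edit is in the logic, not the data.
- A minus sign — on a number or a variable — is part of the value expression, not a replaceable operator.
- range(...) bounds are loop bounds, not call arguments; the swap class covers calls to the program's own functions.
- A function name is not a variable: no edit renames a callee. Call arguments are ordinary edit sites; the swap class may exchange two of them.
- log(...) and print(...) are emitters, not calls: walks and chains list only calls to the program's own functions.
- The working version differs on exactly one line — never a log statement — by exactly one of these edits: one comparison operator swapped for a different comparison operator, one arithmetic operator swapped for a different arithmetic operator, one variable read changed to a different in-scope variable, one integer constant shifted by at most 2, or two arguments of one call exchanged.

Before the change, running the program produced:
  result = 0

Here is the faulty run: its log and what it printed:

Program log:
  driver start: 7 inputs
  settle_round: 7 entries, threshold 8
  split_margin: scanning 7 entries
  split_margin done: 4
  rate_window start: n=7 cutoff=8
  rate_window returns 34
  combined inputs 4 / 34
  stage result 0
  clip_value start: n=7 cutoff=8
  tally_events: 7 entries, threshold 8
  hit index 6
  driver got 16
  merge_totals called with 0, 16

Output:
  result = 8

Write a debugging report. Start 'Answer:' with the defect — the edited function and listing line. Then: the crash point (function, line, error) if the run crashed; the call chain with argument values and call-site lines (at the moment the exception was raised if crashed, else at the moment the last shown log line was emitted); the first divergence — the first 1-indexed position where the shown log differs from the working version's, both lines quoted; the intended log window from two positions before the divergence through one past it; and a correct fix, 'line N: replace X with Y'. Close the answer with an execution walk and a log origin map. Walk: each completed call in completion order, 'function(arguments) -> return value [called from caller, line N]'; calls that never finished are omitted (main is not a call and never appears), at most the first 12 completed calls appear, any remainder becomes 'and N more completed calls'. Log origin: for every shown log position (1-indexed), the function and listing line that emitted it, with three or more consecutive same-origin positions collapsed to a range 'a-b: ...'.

Answer: the defect is in main at line 64.
The tell: Log streams are identical — the defect surfaces only in the printed output.
Call chain: main -> merge_totals(0, 16) (called at line 63).
First divergence: none (the log streams are identical).
Execution walk:
  split_margin([5, 3, 10, 12, 12, 3, 8]) -> 4  [called from settle_round, line 30]
  rate_window([5, 3, 10, 12, 12, 3, 8], 8) -> 34  [called from settle_round, line 31]
  settle_round([5, 3, 10, 12, 12, 3, 8], 8) -> 0  [called from main, line 59]
  tally_events([5, 3, 10, 12, 12, 3, 8], 8) -> 6  [called from clip_value, line 44]
  clip_value([5, 3, 10, 12, 12, 3, 8], 8) -> 16  [called from main, line 61]
  merge_totals(0, 16) -> 0  [called from main, line 63]
Log origin:
  1 — main, line 58
  2 — settle_round, line 29
  3 — split_margin, line 2
  4 — split_margin, line 7
  5 — rate_window, line 11
  6 — rate_window, line 16
  7 — settle_round, line 32
  8 — main, line 60
  9 — clip_value, line 43
  10 — tally_events, line 37
  11 — clip_value, line 45
  12 — main, line 62
  13 — merge_totals, line 50
A correct fix: line 64: replace `gap` with `mark`.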